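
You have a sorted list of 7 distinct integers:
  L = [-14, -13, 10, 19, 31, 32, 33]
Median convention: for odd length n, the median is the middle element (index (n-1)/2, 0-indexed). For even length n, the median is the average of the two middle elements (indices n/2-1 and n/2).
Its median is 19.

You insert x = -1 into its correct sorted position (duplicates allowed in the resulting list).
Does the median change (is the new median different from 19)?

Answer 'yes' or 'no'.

Answer: yes

Derivation:
Old median = 19
Insert x = -1
New median = 29/2
Changed? yes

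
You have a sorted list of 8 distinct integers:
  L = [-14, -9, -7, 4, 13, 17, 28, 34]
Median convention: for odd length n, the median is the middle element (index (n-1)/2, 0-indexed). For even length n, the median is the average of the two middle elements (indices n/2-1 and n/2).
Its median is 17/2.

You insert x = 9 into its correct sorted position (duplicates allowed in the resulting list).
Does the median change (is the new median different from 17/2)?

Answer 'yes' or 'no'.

Old median = 17/2
Insert x = 9
New median = 9
Changed? yes

Answer: yes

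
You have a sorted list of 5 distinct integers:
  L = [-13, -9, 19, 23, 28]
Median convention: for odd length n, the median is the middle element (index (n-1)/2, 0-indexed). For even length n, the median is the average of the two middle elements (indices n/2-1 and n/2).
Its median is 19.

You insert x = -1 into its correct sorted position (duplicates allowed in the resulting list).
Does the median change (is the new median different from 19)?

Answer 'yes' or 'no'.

Old median = 19
Insert x = -1
New median = 9
Changed? yes

Answer: yes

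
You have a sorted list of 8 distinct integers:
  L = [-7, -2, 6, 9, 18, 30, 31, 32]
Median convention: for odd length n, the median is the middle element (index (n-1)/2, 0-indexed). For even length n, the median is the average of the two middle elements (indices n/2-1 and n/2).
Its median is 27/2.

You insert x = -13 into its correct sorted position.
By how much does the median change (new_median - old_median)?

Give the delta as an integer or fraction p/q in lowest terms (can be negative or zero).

Answer: -9/2

Derivation:
Old median = 27/2
After inserting x = -13: new sorted = [-13, -7, -2, 6, 9, 18, 30, 31, 32]
New median = 9
Delta = 9 - 27/2 = -9/2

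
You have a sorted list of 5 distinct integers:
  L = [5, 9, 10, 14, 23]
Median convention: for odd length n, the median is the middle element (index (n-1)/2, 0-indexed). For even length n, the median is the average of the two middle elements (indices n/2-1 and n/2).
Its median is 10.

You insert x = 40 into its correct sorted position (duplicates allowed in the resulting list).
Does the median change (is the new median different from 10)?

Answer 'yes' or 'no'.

Answer: yes

Derivation:
Old median = 10
Insert x = 40
New median = 12
Changed? yes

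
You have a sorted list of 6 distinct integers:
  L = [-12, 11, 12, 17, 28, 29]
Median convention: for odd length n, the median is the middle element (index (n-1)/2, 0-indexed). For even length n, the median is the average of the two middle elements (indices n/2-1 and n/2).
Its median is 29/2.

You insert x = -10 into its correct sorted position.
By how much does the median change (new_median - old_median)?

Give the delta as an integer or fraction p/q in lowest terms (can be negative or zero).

Answer: -5/2

Derivation:
Old median = 29/2
After inserting x = -10: new sorted = [-12, -10, 11, 12, 17, 28, 29]
New median = 12
Delta = 12 - 29/2 = -5/2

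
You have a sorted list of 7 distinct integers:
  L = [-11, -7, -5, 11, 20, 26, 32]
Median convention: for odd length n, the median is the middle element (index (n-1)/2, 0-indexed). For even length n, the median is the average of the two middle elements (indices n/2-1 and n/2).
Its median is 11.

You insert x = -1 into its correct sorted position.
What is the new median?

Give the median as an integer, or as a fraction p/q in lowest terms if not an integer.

Old list (sorted, length 7): [-11, -7, -5, 11, 20, 26, 32]
Old median = 11
Insert x = -1
Old length odd (7). Middle was index 3 = 11.
New length even (8). New median = avg of two middle elements.
x = -1: 3 elements are < x, 4 elements are > x.
New sorted list: [-11, -7, -5, -1, 11, 20, 26, 32]
New median = 5

Answer: 5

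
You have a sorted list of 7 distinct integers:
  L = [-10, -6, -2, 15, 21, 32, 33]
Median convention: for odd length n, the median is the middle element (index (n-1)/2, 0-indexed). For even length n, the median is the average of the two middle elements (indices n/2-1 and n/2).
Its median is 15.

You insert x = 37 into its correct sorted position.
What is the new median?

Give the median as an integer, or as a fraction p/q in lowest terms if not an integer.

Old list (sorted, length 7): [-10, -6, -2, 15, 21, 32, 33]
Old median = 15
Insert x = 37
Old length odd (7). Middle was index 3 = 15.
New length even (8). New median = avg of two middle elements.
x = 37: 7 elements are < x, 0 elements are > x.
New sorted list: [-10, -6, -2, 15, 21, 32, 33, 37]
New median = 18

Answer: 18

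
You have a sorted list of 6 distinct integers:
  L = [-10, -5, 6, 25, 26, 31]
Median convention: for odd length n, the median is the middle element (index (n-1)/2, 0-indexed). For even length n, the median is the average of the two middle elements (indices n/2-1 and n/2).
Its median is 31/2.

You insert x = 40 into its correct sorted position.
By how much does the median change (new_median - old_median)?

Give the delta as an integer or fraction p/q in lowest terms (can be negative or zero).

Answer: 19/2

Derivation:
Old median = 31/2
After inserting x = 40: new sorted = [-10, -5, 6, 25, 26, 31, 40]
New median = 25
Delta = 25 - 31/2 = 19/2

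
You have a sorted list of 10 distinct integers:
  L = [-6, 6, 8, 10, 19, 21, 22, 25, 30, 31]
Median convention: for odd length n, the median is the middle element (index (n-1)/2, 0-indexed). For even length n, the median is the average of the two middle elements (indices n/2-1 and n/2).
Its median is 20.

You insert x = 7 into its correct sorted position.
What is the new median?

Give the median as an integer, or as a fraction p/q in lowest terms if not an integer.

Answer: 19

Derivation:
Old list (sorted, length 10): [-6, 6, 8, 10, 19, 21, 22, 25, 30, 31]
Old median = 20
Insert x = 7
Old length even (10). Middle pair: indices 4,5 = 19,21.
New length odd (11). New median = single middle element.
x = 7: 2 elements are < x, 8 elements are > x.
New sorted list: [-6, 6, 7, 8, 10, 19, 21, 22, 25, 30, 31]
New median = 19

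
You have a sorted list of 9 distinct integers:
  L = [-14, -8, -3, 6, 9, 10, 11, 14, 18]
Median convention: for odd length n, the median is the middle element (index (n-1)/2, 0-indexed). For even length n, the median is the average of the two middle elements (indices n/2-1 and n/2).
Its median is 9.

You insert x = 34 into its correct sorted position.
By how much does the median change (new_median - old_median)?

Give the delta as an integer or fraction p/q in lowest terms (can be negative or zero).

Answer: 1/2

Derivation:
Old median = 9
After inserting x = 34: new sorted = [-14, -8, -3, 6, 9, 10, 11, 14, 18, 34]
New median = 19/2
Delta = 19/2 - 9 = 1/2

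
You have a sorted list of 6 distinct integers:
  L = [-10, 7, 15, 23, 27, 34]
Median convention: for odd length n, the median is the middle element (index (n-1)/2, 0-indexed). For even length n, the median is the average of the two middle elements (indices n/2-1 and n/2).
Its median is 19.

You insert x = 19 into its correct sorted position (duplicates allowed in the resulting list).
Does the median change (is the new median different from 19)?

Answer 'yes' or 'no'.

Old median = 19
Insert x = 19
New median = 19
Changed? no

Answer: no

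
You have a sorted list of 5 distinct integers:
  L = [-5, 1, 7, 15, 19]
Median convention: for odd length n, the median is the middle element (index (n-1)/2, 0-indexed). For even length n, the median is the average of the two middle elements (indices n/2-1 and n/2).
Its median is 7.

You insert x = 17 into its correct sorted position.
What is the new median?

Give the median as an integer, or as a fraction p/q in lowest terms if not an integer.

Old list (sorted, length 5): [-5, 1, 7, 15, 19]
Old median = 7
Insert x = 17
Old length odd (5). Middle was index 2 = 7.
New length even (6). New median = avg of two middle elements.
x = 17: 4 elements are < x, 1 elements are > x.
New sorted list: [-5, 1, 7, 15, 17, 19]
New median = 11

Answer: 11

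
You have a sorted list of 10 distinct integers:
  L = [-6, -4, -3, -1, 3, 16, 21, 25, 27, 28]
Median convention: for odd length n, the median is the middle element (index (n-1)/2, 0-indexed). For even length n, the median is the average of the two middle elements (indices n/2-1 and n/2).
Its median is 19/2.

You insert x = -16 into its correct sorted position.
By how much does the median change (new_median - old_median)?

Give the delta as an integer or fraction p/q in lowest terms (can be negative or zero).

Answer: -13/2

Derivation:
Old median = 19/2
After inserting x = -16: new sorted = [-16, -6, -4, -3, -1, 3, 16, 21, 25, 27, 28]
New median = 3
Delta = 3 - 19/2 = -13/2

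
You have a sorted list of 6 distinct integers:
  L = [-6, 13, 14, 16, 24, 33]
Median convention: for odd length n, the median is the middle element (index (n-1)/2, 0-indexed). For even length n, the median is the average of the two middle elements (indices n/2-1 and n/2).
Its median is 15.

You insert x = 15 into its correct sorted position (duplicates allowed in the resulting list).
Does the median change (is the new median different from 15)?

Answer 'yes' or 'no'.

Old median = 15
Insert x = 15
New median = 15
Changed? no

Answer: no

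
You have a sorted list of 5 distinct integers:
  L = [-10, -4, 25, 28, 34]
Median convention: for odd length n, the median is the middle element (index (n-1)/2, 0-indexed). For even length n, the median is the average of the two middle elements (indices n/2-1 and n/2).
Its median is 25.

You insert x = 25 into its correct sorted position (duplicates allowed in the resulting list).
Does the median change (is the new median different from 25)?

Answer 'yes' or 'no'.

Answer: no

Derivation:
Old median = 25
Insert x = 25
New median = 25
Changed? no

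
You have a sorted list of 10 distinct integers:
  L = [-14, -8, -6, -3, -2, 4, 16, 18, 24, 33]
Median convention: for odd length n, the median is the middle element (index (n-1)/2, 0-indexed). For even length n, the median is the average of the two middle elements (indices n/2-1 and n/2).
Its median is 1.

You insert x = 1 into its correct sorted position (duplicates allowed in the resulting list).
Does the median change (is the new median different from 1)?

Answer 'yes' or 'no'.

Answer: no

Derivation:
Old median = 1
Insert x = 1
New median = 1
Changed? no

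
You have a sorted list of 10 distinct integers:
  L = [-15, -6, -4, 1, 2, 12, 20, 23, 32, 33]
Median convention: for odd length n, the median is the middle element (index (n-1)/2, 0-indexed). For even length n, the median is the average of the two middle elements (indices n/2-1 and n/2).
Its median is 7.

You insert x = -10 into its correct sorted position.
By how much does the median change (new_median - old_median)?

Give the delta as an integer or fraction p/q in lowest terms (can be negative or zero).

Old median = 7
After inserting x = -10: new sorted = [-15, -10, -6, -4, 1, 2, 12, 20, 23, 32, 33]
New median = 2
Delta = 2 - 7 = -5

Answer: -5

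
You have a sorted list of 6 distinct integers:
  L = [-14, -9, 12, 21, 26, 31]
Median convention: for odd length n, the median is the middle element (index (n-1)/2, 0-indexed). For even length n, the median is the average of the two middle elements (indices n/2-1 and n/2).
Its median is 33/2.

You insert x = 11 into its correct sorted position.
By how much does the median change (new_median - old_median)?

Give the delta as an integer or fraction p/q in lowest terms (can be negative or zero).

Old median = 33/2
After inserting x = 11: new sorted = [-14, -9, 11, 12, 21, 26, 31]
New median = 12
Delta = 12 - 33/2 = -9/2

Answer: -9/2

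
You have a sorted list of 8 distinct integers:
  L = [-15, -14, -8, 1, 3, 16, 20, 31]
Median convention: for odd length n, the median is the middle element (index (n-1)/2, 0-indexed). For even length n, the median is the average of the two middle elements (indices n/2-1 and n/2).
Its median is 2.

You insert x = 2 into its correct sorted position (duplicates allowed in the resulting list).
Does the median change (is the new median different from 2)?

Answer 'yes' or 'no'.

Answer: no

Derivation:
Old median = 2
Insert x = 2
New median = 2
Changed? no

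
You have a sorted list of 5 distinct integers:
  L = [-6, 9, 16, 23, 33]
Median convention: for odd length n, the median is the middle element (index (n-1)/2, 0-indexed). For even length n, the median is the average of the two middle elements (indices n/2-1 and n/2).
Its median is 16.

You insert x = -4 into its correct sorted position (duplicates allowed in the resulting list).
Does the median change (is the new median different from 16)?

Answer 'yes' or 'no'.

Old median = 16
Insert x = -4
New median = 25/2
Changed? yes

Answer: yes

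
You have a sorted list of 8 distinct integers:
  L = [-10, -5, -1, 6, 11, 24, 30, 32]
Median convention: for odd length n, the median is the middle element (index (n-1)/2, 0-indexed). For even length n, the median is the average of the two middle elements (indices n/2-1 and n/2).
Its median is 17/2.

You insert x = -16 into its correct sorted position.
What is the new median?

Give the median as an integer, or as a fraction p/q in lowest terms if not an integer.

Old list (sorted, length 8): [-10, -5, -1, 6, 11, 24, 30, 32]
Old median = 17/2
Insert x = -16
Old length even (8). Middle pair: indices 3,4 = 6,11.
New length odd (9). New median = single middle element.
x = -16: 0 elements are < x, 8 elements are > x.
New sorted list: [-16, -10, -5, -1, 6, 11, 24, 30, 32]
New median = 6

Answer: 6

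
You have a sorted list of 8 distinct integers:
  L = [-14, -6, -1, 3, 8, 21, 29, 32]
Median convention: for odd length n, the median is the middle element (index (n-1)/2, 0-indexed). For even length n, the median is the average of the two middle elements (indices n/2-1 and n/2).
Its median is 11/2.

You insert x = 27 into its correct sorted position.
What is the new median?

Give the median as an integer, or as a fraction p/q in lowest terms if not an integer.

Answer: 8

Derivation:
Old list (sorted, length 8): [-14, -6, -1, 3, 8, 21, 29, 32]
Old median = 11/2
Insert x = 27
Old length even (8). Middle pair: indices 3,4 = 3,8.
New length odd (9). New median = single middle element.
x = 27: 6 elements are < x, 2 elements are > x.
New sorted list: [-14, -6, -1, 3, 8, 21, 27, 29, 32]
New median = 8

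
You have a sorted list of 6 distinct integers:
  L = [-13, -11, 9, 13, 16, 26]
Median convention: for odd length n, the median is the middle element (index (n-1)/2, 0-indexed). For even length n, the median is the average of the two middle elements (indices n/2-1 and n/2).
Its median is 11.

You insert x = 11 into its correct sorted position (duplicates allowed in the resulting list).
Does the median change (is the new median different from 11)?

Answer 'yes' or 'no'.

Old median = 11
Insert x = 11
New median = 11
Changed? no

Answer: no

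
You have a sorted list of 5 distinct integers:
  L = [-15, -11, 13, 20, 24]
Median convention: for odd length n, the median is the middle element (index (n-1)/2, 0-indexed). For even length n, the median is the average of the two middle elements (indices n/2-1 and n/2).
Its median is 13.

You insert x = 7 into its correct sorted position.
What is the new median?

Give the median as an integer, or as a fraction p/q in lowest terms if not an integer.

Old list (sorted, length 5): [-15, -11, 13, 20, 24]
Old median = 13
Insert x = 7
Old length odd (5). Middle was index 2 = 13.
New length even (6). New median = avg of two middle elements.
x = 7: 2 elements are < x, 3 elements are > x.
New sorted list: [-15, -11, 7, 13, 20, 24]
New median = 10

Answer: 10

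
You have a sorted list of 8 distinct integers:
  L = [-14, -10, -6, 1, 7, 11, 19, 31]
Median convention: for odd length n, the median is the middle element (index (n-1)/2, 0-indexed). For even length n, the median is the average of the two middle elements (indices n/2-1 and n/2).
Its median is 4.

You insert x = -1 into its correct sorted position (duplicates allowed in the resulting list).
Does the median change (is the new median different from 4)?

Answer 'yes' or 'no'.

Old median = 4
Insert x = -1
New median = 1
Changed? yes

Answer: yes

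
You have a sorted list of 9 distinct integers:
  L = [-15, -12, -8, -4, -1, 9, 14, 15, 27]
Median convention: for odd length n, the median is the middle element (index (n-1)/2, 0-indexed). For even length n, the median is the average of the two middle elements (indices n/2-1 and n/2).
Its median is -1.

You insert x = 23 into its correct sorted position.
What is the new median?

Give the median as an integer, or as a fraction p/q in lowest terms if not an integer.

Answer: 4

Derivation:
Old list (sorted, length 9): [-15, -12, -8, -4, -1, 9, 14, 15, 27]
Old median = -1
Insert x = 23
Old length odd (9). Middle was index 4 = -1.
New length even (10). New median = avg of two middle elements.
x = 23: 8 elements are < x, 1 elements are > x.
New sorted list: [-15, -12, -8, -4, -1, 9, 14, 15, 23, 27]
New median = 4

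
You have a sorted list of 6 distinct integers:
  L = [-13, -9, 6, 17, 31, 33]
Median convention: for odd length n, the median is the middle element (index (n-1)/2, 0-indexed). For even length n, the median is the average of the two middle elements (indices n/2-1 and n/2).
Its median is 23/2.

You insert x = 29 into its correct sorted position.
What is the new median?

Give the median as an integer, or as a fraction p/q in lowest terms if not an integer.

Answer: 17

Derivation:
Old list (sorted, length 6): [-13, -9, 6, 17, 31, 33]
Old median = 23/2
Insert x = 29
Old length even (6). Middle pair: indices 2,3 = 6,17.
New length odd (7). New median = single middle element.
x = 29: 4 elements are < x, 2 elements are > x.
New sorted list: [-13, -9, 6, 17, 29, 31, 33]
New median = 17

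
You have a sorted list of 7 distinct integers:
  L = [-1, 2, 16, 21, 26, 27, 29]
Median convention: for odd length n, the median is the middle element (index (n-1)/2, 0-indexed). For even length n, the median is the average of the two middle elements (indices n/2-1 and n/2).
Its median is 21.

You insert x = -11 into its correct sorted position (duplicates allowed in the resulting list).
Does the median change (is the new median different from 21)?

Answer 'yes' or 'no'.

Answer: yes

Derivation:
Old median = 21
Insert x = -11
New median = 37/2
Changed? yes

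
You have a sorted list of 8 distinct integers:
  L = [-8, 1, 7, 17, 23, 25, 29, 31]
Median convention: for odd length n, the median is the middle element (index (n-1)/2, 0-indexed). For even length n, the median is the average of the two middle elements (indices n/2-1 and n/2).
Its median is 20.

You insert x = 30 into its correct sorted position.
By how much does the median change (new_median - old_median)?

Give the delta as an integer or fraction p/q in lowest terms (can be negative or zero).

Old median = 20
After inserting x = 30: new sorted = [-8, 1, 7, 17, 23, 25, 29, 30, 31]
New median = 23
Delta = 23 - 20 = 3

Answer: 3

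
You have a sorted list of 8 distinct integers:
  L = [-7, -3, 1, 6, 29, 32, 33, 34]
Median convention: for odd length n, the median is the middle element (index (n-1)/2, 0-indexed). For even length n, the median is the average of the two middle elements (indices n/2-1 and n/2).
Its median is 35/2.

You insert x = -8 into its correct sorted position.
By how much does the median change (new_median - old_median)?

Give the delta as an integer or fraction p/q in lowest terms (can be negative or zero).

Old median = 35/2
After inserting x = -8: new sorted = [-8, -7, -3, 1, 6, 29, 32, 33, 34]
New median = 6
Delta = 6 - 35/2 = -23/2

Answer: -23/2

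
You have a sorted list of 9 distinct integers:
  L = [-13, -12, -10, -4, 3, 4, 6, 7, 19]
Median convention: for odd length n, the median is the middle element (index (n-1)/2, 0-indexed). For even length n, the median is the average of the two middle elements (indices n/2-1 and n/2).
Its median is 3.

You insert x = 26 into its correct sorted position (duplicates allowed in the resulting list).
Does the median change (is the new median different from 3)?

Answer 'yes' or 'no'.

Old median = 3
Insert x = 26
New median = 7/2
Changed? yes

Answer: yes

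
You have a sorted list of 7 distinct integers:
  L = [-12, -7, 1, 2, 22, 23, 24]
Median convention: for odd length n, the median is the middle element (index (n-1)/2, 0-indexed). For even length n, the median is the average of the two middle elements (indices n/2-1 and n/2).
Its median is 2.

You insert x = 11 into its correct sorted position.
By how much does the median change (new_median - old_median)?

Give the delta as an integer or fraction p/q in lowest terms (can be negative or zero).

Answer: 9/2

Derivation:
Old median = 2
After inserting x = 11: new sorted = [-12, -7, 1, 2, 11, 22, 23, 24]
New median = 13/2
Delta = 13/2 - 2 = 9/2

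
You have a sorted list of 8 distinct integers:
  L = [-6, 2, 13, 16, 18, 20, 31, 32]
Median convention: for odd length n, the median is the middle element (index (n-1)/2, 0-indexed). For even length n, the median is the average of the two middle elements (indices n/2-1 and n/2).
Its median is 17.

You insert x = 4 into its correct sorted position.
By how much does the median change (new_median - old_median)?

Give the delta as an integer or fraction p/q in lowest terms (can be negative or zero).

Answer: -1

Derivation:
Old median = 17
After inserting x = 4: new sorted = [-6, 2, 4, 13, 16, 18, 20, 31, 32]
New median = 16
Delta = 16 - 17 = -1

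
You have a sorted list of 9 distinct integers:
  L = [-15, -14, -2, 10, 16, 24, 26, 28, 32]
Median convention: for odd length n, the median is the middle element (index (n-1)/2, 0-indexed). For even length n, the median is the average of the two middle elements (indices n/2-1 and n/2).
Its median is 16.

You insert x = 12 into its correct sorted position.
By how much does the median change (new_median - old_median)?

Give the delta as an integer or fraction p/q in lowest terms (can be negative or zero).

Answer: -2

Derivation:
Old median = 16
After inserting x = 12: new sorted = [-15, -14, -2, 10, 12, 16, 24, 26, 28, 32]
New median = 14
Delta = 14 - 16 = -2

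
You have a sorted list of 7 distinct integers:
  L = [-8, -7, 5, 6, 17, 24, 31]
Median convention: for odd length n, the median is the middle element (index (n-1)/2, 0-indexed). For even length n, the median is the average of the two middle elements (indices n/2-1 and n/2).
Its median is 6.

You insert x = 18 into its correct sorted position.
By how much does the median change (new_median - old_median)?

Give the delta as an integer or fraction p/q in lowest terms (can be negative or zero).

Answer: 11/2

Derivation:
Old median = 6
After inserting x = 18: new sorted = [-8, -7, 5, 6, 17, 18, 24, 31]
New median = 23/2
Delta = 23/2 - 6 = 11/2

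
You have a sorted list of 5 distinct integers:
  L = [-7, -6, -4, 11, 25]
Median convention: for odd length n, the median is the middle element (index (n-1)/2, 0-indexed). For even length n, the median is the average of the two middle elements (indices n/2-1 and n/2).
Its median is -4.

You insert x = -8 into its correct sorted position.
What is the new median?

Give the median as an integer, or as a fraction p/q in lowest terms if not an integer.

Answer: -5

Derivation:
Old list (sorted, length 5): [-7, -6, -4, 11, 25]
Old median = -4
Insert x = -8
Old length odd (5). Middle was index 2 = -4.
New length even (6). New median = avg of two middle elements.
x = -8: 0 elements are < x, 5 elements are > x.
New sorted list: [-8, -7, -6, -4, 11, 25]
New median = -5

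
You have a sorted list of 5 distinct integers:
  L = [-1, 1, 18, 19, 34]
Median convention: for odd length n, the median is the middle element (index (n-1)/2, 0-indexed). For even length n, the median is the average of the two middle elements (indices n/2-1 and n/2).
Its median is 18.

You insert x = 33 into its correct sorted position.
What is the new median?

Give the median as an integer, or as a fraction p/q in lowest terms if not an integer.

Answer: 37/2

Derivation:
Old list (sorted, length 5): [-1, 1, 18, 19, 34]
Old median = 18
Insert x = 33
Old length odd (5). Middle was index 2 = 18.
New length even (6). New median = avg of two middle elements.
x = 33: 4 elements are < x, 1 elements are > x.
New sorted list: [-1, 1, 18, 19, 33, 34]
New median = 37/2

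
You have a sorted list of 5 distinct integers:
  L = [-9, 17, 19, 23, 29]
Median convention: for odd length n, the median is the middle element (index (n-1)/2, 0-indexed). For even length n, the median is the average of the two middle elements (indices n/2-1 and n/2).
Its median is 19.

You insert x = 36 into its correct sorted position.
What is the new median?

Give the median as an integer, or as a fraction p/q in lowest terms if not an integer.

Old list (sorted, length 5): [-9, 17, 19, 23, 29]
Old median = 19
Insert x = 36
Old length odd (5). Middle was index 2 = 19.
New length even (6). New median = avg of two middle elements.
x = 36: 5 elements are < x, 0 elements are > x.
New sorted list: [-9, 17, 19, 23, 29, 36]
New median = 21

Answer: 21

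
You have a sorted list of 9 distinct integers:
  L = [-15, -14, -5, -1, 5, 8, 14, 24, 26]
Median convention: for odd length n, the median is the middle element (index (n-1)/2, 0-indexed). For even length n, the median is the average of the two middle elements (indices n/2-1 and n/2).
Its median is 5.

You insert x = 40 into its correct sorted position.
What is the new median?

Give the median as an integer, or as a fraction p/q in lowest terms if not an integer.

Old list (sorted, length 9): [-15, -14, -5, -1, 5, 8, 14, 24, 26]
Old median = 5
Insert x = 40
Old length odd (9). Middle was index 4 = 5.
New length even (10). New median = avg of two middle elements.
x = 40: 9 elements are < x, 0 elements are > x.
New sorted list: [-15, -14, -5, -1, 5, 8, 14, 24, 26, 40]
New median = 13/2

Answer: 13/2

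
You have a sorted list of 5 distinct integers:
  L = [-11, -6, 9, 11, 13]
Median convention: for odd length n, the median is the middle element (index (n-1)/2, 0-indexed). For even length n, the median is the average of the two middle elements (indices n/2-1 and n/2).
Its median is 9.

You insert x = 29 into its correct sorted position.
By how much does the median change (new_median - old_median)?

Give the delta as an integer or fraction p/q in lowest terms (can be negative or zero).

Answer: 1

Derivation:
Old median = 9
After inserting x = 29: new sorted = [-11, -6, 9, 11, 13, 29]
New median = 10
Delta = 10 - 9 = 1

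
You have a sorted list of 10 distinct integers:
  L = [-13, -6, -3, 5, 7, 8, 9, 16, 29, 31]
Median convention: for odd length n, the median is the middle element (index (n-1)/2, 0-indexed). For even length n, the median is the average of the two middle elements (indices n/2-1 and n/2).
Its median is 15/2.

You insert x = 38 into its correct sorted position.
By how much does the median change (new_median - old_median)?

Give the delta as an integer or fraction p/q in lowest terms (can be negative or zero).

Answer: 1/2

Derivation:
Old median = 15/2
After inserting x = 38: new sorted = [-13, -6, -3, 5, 7, 8, 9, 16, 29, 31, 38]
New median = 8
Delta = 8 - 15/2 = 1/2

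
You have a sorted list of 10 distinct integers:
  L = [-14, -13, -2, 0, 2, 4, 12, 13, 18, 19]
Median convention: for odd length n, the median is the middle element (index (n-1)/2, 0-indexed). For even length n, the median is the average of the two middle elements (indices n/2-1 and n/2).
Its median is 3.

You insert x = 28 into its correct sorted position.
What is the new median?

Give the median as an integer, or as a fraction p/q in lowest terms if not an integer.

Old list (sorted, length 10): [-14, -13, -2, 0, 2, 4, 12, 13, 18, 19]
Old median = 3
Insert x = 28
Old length even (10). Middle pair: indices 4,5 = 2,4.
New length odd (11). New median = single middle element.
x = 28: 10 elements are < x, 0 elements are > x.
New sorted list: [-14, -13, -2, 0, 2, 4, 12, 13, 18, 19, 28]
New median = 4

Answer: 4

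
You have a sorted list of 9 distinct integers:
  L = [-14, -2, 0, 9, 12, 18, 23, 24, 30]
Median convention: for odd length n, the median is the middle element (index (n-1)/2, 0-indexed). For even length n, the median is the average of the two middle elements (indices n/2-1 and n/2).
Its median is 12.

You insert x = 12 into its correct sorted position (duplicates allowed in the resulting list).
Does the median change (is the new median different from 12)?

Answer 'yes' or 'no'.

Old median = 12
Insert x = 12
New median = 12
Changed? no

Answer: no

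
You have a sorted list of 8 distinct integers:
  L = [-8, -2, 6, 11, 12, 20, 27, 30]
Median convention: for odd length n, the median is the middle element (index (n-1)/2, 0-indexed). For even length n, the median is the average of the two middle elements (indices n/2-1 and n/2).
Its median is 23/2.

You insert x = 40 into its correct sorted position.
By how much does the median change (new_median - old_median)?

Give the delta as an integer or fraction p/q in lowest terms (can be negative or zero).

Old median = 23/2
After inserting x = 40: new sorted = [-8, -2, 6, 11, 12, 20, 27, 30, 40]
New median = 12
Delta = 12 - 23/2 = 1/2

Answer: 1/2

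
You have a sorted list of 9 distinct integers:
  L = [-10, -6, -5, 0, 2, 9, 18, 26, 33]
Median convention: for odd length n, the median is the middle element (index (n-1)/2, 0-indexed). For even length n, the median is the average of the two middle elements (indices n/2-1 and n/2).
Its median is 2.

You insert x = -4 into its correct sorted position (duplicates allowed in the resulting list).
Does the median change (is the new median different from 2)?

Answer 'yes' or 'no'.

Answer: yes

Derivation:
Old median = 2
Insert x = -4
New median = 1
Changed? yes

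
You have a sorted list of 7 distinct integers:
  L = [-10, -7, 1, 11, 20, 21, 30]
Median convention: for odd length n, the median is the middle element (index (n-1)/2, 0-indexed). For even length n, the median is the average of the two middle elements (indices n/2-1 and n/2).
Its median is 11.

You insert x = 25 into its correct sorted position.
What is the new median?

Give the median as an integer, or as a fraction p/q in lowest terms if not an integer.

Old list (sorted, length 7): [-10, -7, 1, 11, 20, 21, 30]
Old median = 11
Insert x = 25
Old length odd (7). Middle was index 3 = 11.
New length even (8). New median = avg of two middle elements.
x = 25: 6 elements are < x, 1 elements are > x.
New sorted list: [-10, -7, 1, 11, 20, 21, 25, 30]
New median = 31/2

Answer: 31/2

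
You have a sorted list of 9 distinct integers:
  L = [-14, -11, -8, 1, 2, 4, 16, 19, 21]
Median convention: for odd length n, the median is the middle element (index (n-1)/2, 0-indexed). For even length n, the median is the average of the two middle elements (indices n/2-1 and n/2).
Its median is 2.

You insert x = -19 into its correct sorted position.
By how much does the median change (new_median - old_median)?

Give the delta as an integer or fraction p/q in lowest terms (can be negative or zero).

Old median = 2
After inserting x = -19: new sorted = [-19, -14, -11, -8, 1, 2, 4, 16, 19, 21]
New median = 3/2
Delta = 3/2 - 2 = -1/2

Answer: -1/2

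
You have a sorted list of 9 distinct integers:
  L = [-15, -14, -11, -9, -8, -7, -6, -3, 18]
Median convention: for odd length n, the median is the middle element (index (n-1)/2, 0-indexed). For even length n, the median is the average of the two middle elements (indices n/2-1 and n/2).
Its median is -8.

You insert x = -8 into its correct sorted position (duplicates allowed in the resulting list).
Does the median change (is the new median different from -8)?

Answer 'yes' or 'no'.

Old median = -8
Insert x = -8
New median = -8
Changed? no

Answer: no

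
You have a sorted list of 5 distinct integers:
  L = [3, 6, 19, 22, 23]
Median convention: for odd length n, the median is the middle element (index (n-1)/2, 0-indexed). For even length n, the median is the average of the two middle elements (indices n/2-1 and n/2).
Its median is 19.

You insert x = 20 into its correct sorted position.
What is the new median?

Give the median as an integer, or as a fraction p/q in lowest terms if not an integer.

Old list (sorted, length 5): [3, 6, 19, 22, 23]
Old median = 19
Insert x = 20
Old length odd (5). Middle was index 2 = 19.
New length even (6). New median = avg of two middle elements.
x = 20: 3 elements are < x, 2 elements are > x.
New sorted list: [3, 6, 19, 20, 22, 23]
New median = 39/2

Answer: 39/2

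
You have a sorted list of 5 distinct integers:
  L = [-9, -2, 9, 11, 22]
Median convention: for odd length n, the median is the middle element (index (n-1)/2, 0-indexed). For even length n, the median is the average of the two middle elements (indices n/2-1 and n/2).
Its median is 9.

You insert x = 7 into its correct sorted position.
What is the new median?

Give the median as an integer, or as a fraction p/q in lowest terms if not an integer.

Answer: 8

Derivation:
Old list (sorted, length 5): [-9, -2, 9, 11, 22]
Old median = 9
Insert x = 7
Old length odd (5). Middle was index 2 = 9.
New length even (6). New median = avg of two middle elements.
x = 7: 2 elements are < x, 3 elements are > x.
New sorted list: [-9, -2, 7, 9, 11, 22]
New median = 8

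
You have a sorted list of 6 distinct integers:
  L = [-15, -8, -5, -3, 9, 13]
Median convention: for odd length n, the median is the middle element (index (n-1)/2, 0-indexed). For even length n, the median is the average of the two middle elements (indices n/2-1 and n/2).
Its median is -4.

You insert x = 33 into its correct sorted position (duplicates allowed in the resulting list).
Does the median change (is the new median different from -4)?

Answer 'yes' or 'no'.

Answer: yes

Derivation:
Old median = -4
Insert x = 33
New median = -3
Changed? yes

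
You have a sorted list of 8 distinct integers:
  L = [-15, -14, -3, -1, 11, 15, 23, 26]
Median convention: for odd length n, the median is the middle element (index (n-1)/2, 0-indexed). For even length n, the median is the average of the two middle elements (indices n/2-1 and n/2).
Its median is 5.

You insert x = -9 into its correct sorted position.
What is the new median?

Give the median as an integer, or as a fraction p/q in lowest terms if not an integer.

Answer: -1

Derivation:
Old list (sorted, length 8): [-15, -14, -3, -1, 11, 15, 23, 26]
Old median = 5
Insert x = -9
Old length even (8). Middle pair: indices 3,4 = -1,11.
New length odd (9). New median = single middle element.
x = -9: 2 elements are < x, 6 elements are > x.
New sorted list: [-15, -14, -9, -3, -1, 11, 15, 23, 26]
New median = -1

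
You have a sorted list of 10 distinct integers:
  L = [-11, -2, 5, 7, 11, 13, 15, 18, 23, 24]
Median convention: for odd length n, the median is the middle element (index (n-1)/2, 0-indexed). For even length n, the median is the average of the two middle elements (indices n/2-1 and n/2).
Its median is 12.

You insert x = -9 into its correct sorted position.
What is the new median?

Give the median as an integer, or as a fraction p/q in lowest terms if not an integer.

Old list (sorted, length 10): [-11, -2, 5, 7, 11, 13, 15, 18, 23, 24]
Old median = 12
Insert x = -9
Old length even (10). Middle pair: indices 4,5 = 11,13.
New length odd (11). New median = single middle element.
x = -9: 1 elements are < x, 9 elements are > x.
New sorted list: [-11, -9, -2, 5, 7, 11, 13, 15, 18, 23, 24]
New median = 11

Answer: 11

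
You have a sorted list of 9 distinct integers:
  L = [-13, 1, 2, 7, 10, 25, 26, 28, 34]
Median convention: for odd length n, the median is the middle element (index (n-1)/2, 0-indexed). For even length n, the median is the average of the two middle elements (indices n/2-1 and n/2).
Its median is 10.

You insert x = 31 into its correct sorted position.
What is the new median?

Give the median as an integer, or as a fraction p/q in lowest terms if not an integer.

Answer: 35/2

Derivation:
Old list (sorted, length 9): [-13, 1, 2, 7, 10, 25, 26, 28, 34]
Old median = 10
Insert x = 31
Old length odd (9). Middle was index 4 = 10.
New length even (10). New median = avg of two middle elements.
x = 31: 8 elements are < x, 1 elements are > x.
New sorted list: [-13, 1, 2, 7, 10, 25, 26, 28, 31, 34]
New median = 35/2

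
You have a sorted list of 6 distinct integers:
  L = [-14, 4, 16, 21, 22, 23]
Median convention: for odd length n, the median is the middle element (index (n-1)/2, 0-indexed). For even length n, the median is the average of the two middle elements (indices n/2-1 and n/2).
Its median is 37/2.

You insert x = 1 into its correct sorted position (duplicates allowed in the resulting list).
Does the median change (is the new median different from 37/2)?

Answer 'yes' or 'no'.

Answer: yes

Derivation:
Old median = 37/2
Insert x = 1
New median = 16
Changed? yes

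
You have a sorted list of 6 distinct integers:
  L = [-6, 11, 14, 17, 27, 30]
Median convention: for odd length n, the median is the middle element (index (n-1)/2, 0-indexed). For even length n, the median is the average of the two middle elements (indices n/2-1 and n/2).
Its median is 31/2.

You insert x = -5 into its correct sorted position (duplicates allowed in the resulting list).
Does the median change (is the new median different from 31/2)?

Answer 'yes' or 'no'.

Old median = 31/2
Insert x = -5
New median = 14
Changed? yes

Answer: yes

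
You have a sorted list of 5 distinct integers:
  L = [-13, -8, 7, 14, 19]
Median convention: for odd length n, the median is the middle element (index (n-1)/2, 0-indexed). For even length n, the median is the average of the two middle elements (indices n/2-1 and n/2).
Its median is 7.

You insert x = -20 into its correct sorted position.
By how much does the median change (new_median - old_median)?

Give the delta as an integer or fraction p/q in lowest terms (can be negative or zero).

Old median = 7
After inserting x = -20: new sorted = [-20, -13, -8, 7, 14, 19]
New median = -1/2
Delta = -1/2 - 7 = -15/2

Answer: -15/2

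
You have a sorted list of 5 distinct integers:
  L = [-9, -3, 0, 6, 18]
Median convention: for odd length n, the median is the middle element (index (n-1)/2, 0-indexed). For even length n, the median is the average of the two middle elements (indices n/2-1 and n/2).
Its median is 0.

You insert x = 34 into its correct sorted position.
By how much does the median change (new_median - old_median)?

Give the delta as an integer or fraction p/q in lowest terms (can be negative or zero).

Old median = 0
After inserting x = 34: new sorted = [-9, -3, 0, 6, 18, 34]
New median = 3
Delta = 3 - 0 = 3

Answer: 3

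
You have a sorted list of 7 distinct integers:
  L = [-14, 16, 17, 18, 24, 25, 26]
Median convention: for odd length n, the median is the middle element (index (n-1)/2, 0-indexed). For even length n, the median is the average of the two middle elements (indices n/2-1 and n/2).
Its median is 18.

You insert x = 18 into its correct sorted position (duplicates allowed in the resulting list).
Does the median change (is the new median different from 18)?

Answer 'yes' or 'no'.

Old median = 18
Insert x = 18
New median = 18
Changed? no

Answer: no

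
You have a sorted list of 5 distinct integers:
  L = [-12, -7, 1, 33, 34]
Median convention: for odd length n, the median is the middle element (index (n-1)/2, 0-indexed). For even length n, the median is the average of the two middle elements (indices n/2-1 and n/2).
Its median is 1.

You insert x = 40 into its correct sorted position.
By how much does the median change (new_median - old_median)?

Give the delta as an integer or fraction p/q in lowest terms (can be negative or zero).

Old median = 1
After inserting x = 40: new sorted = [-12, -7, 1, 33, 34, 40]
New median = 17
Delta = 17 - 1 = 16

Answer: 16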